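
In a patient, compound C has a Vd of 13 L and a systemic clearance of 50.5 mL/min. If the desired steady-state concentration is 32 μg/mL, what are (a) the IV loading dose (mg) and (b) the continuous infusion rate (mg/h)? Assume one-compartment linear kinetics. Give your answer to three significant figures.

LD = Vd · C_target = 13.00 × 32 = 416.0 mg
CL = 50.5 mL/min = 50.5 × 0.06 = 3.030 L/h
Infusion rate = 3.030 L/h × 32 mg/L = 96.96 mg/h

(a) 416 mg; (b) 97.0 mg/h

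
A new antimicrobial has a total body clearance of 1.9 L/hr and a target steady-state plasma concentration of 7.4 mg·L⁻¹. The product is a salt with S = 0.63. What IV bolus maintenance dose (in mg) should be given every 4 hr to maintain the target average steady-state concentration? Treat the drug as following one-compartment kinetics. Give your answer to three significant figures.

89.3 mg

D = CL × Css × τ / S = 1.900 × 7.4 × 4 / 0.63 = 89.27 mg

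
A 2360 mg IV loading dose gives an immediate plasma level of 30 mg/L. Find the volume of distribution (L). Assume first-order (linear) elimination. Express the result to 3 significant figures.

78.7 L

Immediately after an IV bolus, C₀ = Dose / Vd, so Vd = Dose / C₀.
Vd = 2360 / 30 = 78.67 L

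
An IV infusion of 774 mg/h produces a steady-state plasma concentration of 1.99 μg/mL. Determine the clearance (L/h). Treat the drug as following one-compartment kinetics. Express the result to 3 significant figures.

389 L/h

At steady state, infusion rate = CL × Css, so CL = rate / Css.
CL = 774 / 1.99 = 388.9 L/h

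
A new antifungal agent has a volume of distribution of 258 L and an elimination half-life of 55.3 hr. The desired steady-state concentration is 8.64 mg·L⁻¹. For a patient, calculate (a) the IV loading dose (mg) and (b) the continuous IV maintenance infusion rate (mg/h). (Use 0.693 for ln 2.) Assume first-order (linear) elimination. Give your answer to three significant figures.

(a) 2230 mg; (b) 27.9 mg/h

LD = Vd × C = 258.0 × 8.64 = 2229 mg
CL = 0.693 × Vd / t½ = 0.693 × 258.0 / 55.3 = 3.233 L/h
Infusion rate = CL × Css = 3.233 × 8.64 = 27.93 mg/h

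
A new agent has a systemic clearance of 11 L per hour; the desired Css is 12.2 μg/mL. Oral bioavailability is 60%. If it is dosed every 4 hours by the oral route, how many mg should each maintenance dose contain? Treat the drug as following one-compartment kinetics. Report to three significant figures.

At steady state, dose per interval replaces the amount cleared in that interval: F·D/τ = CL·Css.
D = CL × Css × τ / F = 11.00 × 12.2 × 4 / 0.6 = 894.7 mg

895 mg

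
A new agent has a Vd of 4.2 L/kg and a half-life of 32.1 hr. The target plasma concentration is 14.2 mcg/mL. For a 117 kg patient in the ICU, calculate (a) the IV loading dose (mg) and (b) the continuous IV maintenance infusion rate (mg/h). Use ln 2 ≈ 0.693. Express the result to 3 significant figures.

Vd = 4.2 L/kg × 117 kg = 491.4 L
LD = Vd × C = 491.4 × 14.2 = 6978 mg
CL = 0.693 × Vd / t½ = 0.693 × 491.4 / 32.1 = 10.61 L/h
Infusion rate = CL × Css = 10.61 × 14.2 = 150.7 mg/h

(a) 6980 mg; (b) 151 mg/h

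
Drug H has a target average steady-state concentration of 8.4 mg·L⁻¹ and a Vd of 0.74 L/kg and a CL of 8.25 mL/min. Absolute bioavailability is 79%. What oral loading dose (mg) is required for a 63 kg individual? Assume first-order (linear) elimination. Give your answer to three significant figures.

Vd(total) = 63 kg × 0.74 L/kg = 46.62 L
Loading dose depends on Vd (not clearance): it fills the distribution volume.
LD = Vd × C / F = 46.62 × 8.400 / 0.79 = 495.7 mg

496 mg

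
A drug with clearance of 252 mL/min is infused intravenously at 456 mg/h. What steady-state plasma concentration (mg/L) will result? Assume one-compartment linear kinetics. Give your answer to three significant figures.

30.2 mg/L

Convert clearance: 252 mL/min × 60 min/h ÷ 1000 mL/L = 15.12 L/h
Css = rate / CL = 456 / 15.12 = 30.16 mg/L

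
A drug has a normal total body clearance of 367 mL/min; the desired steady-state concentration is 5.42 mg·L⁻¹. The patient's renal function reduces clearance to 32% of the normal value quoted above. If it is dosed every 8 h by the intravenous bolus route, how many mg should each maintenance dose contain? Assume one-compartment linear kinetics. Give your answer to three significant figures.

306 mg

CL = 367 mL/min = 367 × 0.06 = 22.02 L/h
Patient clearance = 0.32 × 22.02 = 7.046 L/h
D = CL × Css × τ = 7.046 × 5.42 × 8 = 305.5 mg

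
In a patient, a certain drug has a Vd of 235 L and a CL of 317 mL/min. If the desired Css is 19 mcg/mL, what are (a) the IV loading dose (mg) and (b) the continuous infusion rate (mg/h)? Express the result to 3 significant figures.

(a) 4470 mg; (b) 361 mg/h

LD = Vd · C_target = 235.0 × 19 = 4465 mg
CL = 317 mL/min = 317 × 0.06 = 19.02 L/h
Maintenance: replace elimination → rate = CL × Css = 19.02 × 19 = 361.4 mg/h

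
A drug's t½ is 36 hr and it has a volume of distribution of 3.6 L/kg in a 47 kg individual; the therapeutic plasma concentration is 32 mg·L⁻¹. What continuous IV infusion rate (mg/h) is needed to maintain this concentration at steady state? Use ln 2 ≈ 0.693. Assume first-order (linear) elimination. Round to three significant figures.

104 mg/h

Vd(total) = 47 kg × 3.6 L/kg = 169.2 L
CL = 0.693 × Vd / t½ = 0.693 × 169.2 / 36 = 3.257 L/h
Infusion rate = CL × Css = 3.257 × 32 = 104.2 mg/h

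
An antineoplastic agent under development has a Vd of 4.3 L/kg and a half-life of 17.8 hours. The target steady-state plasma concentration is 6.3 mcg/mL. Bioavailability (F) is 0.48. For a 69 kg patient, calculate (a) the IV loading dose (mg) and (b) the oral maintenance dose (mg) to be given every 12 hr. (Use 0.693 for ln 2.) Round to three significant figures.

Vd = 4.3 L/kg × 69 kg = 296.7 L
LD = Vd × C = 296.7 × 6.3 = 1869 mg
CL = 0.693 × Vd / t½ = 0.693 × 296.7 / 17.8 = 11.55 L/h
D = CL × Css × τ / F = 11.55 × 6.3 × 12 / 0.48 = 1819 mg

(a) 1870 mg; (b) 1820 mg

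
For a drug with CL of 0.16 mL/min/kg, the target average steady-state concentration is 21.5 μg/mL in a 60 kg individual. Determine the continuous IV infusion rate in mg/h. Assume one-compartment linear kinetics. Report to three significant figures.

CL = 0.16 mL/min/kg × 60 kg = 9.600 mL/min = 9.600 × 60/1000 = 0.5760 L/h
At steady state, infusion rate equals elimination rate: rate in = CL × Css.
R₀ = 0.5760 × 21.5 = 12.38 mg/h

12.4 mg/h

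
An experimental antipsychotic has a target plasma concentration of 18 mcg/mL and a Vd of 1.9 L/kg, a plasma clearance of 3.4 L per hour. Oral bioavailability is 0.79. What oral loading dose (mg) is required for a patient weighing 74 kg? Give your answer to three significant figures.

Vd = 1.9 L/kg × 74 kg = 140.6 L
The loading dose fills Vd to the target concentration.
LD = Vd × C / F = 140.6 × 18.00 / 0.79 = 3204 mg

3200 mg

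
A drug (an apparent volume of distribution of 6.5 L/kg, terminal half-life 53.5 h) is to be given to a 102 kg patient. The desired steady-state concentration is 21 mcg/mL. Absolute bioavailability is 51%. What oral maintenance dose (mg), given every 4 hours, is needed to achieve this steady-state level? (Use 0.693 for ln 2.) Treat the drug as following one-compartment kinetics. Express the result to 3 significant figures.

Vd(total) = 102 kg × 6.5 L/kg = 663.0 L
CL = ln 2 · Vd / t½ = 0.693 × 663.0 / 53.5 = 8.588 L/h
D = CL × Css × τ / F = 8.588 × 21 × 4 / 0.51 = 1414 mg

1410 mg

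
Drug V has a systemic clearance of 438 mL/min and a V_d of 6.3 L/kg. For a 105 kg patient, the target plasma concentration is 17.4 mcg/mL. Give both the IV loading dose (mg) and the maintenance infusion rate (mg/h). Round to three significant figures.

Total Vd = 6.3 × 105 = 661.5 L
Loading: fill Vd to C_target → 661.5 L × 17.4 mg/L = 11510 mg
CL = 438 mL/min × 60/1000 = 26.28 L/h
Maintenance infusion rate = CL × Css = 26.28 × 17.4 = 457.3 mg/h

(a) 11500 mg; (b) 457 mg/h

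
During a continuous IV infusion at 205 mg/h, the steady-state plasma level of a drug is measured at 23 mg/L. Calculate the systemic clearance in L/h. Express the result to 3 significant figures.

At steady state, infusion rate = CL × Css, so CL = rate / Css.
CL = 205 / 23 = 8.913 L/h

8.91 L/h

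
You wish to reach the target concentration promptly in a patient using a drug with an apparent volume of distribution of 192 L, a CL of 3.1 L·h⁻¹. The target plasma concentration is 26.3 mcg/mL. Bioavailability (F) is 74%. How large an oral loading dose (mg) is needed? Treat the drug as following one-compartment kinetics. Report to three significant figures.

6820 mg

Loading dose depends on Vd (not clearance): it fills the distribution volume.
LD = Vd × C / F = 192.0 × 26.30 / 0.74 = 6824 mg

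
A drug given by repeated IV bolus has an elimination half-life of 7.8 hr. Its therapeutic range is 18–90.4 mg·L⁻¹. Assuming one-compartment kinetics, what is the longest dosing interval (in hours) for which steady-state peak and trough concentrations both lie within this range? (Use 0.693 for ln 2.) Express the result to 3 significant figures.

k = 0.693 / t½ = 0.693 / 7.8 = 0.08885 h⁻¹
Between IV bolus doses, concentration decays as C = C₀·e^(−kτ), so C_peak/C_trough = e^(kτ).
τ_max = ln(C_peak/C_trough) / k = ln(90.4/18) / 0.08885 = 1.614 / 0.08885 = 18.17 h

18.2 h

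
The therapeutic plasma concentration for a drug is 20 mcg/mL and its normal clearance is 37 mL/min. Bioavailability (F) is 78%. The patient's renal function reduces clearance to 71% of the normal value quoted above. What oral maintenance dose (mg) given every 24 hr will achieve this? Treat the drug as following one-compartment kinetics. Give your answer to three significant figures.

970 mg

CL = 37 mL/min = 37 × 0.06 = 2.220 L/h
Patient clearance = 0.71 × 2.220 = 1.576 L/h
D = CL × Css × τ / F = 1.576 × 20 × 24 / 0.78 = 969.8 mg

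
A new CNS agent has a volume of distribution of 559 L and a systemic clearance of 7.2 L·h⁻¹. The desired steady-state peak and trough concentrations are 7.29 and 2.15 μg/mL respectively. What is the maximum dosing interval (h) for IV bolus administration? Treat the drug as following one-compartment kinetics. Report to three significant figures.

94.8 h

k = CL / Vd = 7.200 / 559.0 = 0.01288 h⁻¹
Between IV bolus doses, concentration decays as C = C₀·e^(−kτ), so C_peak/C_trough = e^(kτ).
τ_max = ln(C_peak/C_trough) / k = ln(7.29/2.15) / 0.01288 = 1.221 / 0.01288 = 94.80 h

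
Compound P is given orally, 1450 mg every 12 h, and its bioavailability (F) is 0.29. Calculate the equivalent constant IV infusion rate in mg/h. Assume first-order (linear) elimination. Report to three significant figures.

Equivalent systemic input: infusion rate = F·D/τ.
Rate = 0.29 × 1450 / 12 = 35.04 mg/h

35.0 mg/h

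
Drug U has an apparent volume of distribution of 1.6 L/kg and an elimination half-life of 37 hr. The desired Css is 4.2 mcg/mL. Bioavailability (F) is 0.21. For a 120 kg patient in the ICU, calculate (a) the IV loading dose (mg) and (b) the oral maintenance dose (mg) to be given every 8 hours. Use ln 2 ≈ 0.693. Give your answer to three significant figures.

Total Vd = 1.6 × 120 = 192.0 L
LD = Vd × C = 192.0 × 4.2 = 806.4 mg
CL = 0.693 × Vd / t½ = 0.693 × 192.0 / 37 = 3.596 L/h
D = CL × Css × τ / F = 3.596 × 4.2 × 8 / 0.21 = 575.4 mg

(a) 806 mg; (b) 575 mg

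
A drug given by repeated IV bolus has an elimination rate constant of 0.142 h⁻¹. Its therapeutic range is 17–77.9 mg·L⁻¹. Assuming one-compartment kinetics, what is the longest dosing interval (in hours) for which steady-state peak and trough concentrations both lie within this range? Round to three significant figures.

Between IV bolus doses, concentration decays as C = C₀·e^(−kτ), so C_peak/C_trough = e^(kτ).
τ_max = ln(C_peak/C_trough) / k = ln(77.9/17) / 0.1420 = 1.522 / 0.1420 = 10.72 h

10.7 h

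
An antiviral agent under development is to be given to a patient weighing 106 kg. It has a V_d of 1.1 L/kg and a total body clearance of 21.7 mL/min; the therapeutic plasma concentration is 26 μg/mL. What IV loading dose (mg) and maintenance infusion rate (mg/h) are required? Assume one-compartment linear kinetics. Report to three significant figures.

(a) 3030 mg; (b) 33.9 mg/h

Vd = 1.1 L/kg × 106 kg = 116.6 L
LD = Vd · C_target = 116.6 × 26 = 3032 mg
CL = 21.7 mL/min × 60/1000 = 1.302 L/h
Infusion rate = 1.302 L/h × 26 mg/L = 33.85 mg/h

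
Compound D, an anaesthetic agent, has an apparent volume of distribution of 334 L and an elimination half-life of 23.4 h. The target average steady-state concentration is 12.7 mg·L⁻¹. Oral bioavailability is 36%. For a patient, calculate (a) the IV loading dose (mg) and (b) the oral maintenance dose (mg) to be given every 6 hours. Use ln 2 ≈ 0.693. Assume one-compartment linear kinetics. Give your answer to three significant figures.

LD = Vd × C = 334.0 × 12.7 = 4242 mg
CL = 0.693 × Vd / t½ = 0.693 × 334.0 / 23.4 = 9.892 L/h
D = CL × Css × τ / F = 9.892 × 12.7 × 6 / 0.36 = 2094 mg

(a) 4240 mg; (b) 2090 mg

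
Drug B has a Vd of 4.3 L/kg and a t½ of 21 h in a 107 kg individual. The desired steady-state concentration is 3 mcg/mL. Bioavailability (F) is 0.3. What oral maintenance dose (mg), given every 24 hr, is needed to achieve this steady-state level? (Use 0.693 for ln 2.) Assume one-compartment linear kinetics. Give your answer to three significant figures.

Vd = 4.3 L/kg × 107 kg = 460.1 L
CL = ln 2 · Vd / t½ = 0.693 × 460.1 / 21 = 15.18 L/h
D = CL × Css × τ / F = 15.18 × 3 × 24 / 0.3 = 3643 mg

3640 mg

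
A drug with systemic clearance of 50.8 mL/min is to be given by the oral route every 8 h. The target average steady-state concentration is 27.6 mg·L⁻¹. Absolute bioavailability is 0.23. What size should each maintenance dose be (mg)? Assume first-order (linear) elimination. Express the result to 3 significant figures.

2930 mg

CL = 50.8 mL/min × 60/1000 = 3.048 L/h
D = CL × Css × τ / F = 3.048 × 27.6 × 8 / 0.23 = 2926 mg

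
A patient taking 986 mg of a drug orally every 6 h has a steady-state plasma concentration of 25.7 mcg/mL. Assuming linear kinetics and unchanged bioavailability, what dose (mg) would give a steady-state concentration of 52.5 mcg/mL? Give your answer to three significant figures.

For first-order elimination, Css ∝ F·D/(CL·τ); F and CL are unchanged, so Css ∝ D/τ.
D₂ = D₁ × (Css,target / Css,current) = 986 × 52.5/25.7 = 2014 mg

2010 mg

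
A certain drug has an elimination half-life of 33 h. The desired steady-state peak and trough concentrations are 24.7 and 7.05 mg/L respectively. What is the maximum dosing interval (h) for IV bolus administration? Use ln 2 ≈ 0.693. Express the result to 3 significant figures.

k = 0.693 / t½ = 0.693 / 33 = 0.02100 h⁻¹
Between IV bolus doses, concentration decays as C = C₀·e^(−kτ), so C_peak/C_trough = e^(kτ).
τ_max = ln(C_peak/C_trough) / k = ln(24.7/7.05) / 0.02100 = 1.254 / 0.02100 = 59.71 h

59.7 h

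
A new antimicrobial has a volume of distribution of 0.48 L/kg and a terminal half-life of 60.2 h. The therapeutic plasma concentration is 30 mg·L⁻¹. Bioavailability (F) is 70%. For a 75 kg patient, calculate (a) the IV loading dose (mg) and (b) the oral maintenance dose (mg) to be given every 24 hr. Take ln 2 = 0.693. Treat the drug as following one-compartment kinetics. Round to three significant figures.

(a) 1080 mg; (b) 426 mg

Total Vd = 0.48 × 75 = 36.00 L
LD = Vd × C = 36.00 × 30 = 1080 mg
CL = 0.693 × Vd / t½ = 0.693 × 36.00 / 60.2 = 0.4144 L/h
D = CL × Css × τ / F = 0.4144 × 30 × 24 / 0.7 = 426.2 mg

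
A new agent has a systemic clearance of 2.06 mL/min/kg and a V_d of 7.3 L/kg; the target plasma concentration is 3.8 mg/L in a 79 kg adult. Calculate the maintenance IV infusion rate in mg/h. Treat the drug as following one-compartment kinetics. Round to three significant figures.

CL = 2.06 mL/min/kg × 79 kg = 162.7 mL/min = 162.7 × 60/1000 = 9.762 L/h
Infusion rate = CL · Css = 9.762 L/h × 3.8 mg/L = 37.10 mg/h

37.1 mg/h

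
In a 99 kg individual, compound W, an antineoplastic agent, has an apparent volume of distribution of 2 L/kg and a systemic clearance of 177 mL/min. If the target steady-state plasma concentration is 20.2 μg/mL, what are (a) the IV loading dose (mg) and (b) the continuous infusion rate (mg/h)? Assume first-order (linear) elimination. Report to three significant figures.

(a) 4000 mg; (b) 215 mg/h

Total Vd = 2 × 99 = 198.0 L
Loading dose = Vd × C = 198.0 × 20.2 = 4000 mg
CL = 177 mL/min = 177 × 0.06 = 10.62 L/h
Maintenance: replace elimination → rate = CL × Css = 10.62 × 20.2 = 214.5 mg/h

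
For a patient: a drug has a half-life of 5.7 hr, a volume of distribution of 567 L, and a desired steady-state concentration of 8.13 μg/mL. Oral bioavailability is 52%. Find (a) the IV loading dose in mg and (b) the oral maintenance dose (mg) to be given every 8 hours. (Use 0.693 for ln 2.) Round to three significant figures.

(a) 4610 mg; (b) 8620 mg

LD = Vd × C = 567.0 × 8.13 = 4610 mg
CL = 0.693 × Vd / t½ = 0.693 × 567.0 / 5.7 = 68.94 L/h
D = CL × Css × τ / F = 68.94 × 8.13 × 8 / 0.52 = 8623 mg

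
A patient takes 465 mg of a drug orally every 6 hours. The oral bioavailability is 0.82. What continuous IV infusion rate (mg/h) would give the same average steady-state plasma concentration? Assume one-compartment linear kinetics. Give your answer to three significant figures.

Equivalent systemic input: infusion rate = F·D/τ.
Rate = 0.82 × 465 / 6 = 63.55 mg/h

63.6 mg/h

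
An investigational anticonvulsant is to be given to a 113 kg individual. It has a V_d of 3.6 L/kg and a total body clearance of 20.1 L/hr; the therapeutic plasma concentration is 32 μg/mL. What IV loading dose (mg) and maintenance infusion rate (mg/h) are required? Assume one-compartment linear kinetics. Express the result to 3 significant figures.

(a) 13000 mg; (b) 643 mg/h

Total Vd = 3.6 × 113 = 406.8 L
LD = Vd · C_target = 406.8 × 32 = 13020 mg
Infusion rate = 20.10 L/h × 32 mg/L = 643.2 mg/h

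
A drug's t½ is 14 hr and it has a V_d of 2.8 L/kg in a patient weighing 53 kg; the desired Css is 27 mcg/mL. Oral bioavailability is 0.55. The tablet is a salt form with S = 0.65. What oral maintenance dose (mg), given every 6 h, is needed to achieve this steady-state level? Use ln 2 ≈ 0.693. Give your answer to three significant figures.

Total Vd = 2.8 × 53 = 148.4 L
k = 0.693/14 = 0.04950 h⁻¹, so CL = k·Vd = 0.04950 × 148.4 = 7.346 L/h
D = CL × Css × τ / F / S = 7.346 × 27 × 6 / 0.55 / 0.65 = 3329 mg

3330 mg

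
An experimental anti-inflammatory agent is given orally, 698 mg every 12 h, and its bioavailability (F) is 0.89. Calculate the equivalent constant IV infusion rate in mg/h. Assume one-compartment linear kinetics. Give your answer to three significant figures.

Equivalent systemic input: infusion rate = F·D/τ.
Rate = 0.89 × 698 / 12 = 51.77 mg/h

51.8 mg/h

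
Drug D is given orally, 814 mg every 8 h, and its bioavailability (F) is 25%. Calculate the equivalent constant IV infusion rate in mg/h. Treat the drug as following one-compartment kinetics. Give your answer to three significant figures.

Equivalent systemic input: infusion rate = F·D/τ.
Rate = 0.25 × 814 / 8 = 25.44 mg/h

25.4 mg/h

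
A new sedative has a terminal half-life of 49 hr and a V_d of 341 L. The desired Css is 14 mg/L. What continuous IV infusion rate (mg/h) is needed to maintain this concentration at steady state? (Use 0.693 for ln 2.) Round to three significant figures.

k = 0.693/49 = 0.01414 h⁻¹, so CL = k·Vd = 0.01414 × 341.0 = 4.822 L/h
Infusion rate = CL × Css = 4.822 × 14 = 67.51 mg/h

67.5 mg/h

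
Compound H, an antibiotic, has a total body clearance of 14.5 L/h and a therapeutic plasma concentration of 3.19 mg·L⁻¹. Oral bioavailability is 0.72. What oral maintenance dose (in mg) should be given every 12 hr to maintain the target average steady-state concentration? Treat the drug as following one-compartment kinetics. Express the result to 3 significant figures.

771 mg

D = CL × Css × τ / F = 14.50 × 3.19 × 12 / 0.72 = 770.9 mg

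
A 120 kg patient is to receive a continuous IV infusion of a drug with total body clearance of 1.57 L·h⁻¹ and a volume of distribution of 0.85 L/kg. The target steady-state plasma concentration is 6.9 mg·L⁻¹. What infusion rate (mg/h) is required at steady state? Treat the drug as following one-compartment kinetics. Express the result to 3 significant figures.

R₀ = 1.570 × 6.9 = 10.83 mg/h

10.8 mg/h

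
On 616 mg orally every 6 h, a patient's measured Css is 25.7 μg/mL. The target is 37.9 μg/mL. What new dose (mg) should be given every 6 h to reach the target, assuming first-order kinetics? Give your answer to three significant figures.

908 mg

With linear kinetics, Css is proportional to dose rate (D/τ) at fixed clearance.
D₂ = D₁ × (Css,target / Css,current) = 616 × 37.9/25.7 = 908.4 mg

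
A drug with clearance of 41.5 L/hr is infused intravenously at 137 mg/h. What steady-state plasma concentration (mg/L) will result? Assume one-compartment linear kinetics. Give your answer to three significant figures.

3.30 mg/L

Css = rate / CL = 137 / 41.50 = 3.301 mg/L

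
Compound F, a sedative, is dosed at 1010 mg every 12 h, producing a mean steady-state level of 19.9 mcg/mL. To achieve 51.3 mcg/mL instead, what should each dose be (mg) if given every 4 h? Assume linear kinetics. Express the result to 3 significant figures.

With linear kinetics, Css is proportional to dose rate (D/τ) at fixed clearance.
D₂ = D₁ × (Css,target / Css,current) × (τ₂/τ₁) = 1010 × (51.3/19.9) × (4/12) = 867.9 mg

868 mg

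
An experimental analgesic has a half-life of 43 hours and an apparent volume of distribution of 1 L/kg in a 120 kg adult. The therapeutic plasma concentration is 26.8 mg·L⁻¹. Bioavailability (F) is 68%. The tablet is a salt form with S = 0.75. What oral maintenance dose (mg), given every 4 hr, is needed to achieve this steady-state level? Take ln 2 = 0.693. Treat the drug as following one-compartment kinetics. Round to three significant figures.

Total Vd = 1 × 120 = 120.0 L
CL = ln 2 · Vd / t½ = 0.693 × 120.0 / 43 = 1.934 L/h
D = CL × Css × τ / F / S = 1.934 × 26.8 × 4 / 0.68 / 0.75 = 406.5 mg

407 mg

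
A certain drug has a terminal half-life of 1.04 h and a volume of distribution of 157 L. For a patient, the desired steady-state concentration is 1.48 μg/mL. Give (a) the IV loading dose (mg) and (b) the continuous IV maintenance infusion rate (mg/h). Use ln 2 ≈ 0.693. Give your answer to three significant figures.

LD = Vd × C = 157.0 × 1.48 = 232.4 mg
CL = 0.693 × Vd / t½ = 0.693 × 157.0 / 1.04 = 104.6 L/h
Infusion rate = CL × Css = 104.6 × 1.48 = 154.8 mg/h

(a) 232 mg; (b) 155 mg/h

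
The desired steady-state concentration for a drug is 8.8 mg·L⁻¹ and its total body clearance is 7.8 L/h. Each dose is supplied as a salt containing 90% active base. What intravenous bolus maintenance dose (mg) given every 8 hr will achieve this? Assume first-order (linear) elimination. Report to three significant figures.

610 mg

D = CL × Css × τ / S = 7.800 × 8.8 × 8 / 0.9 = 610.1 mg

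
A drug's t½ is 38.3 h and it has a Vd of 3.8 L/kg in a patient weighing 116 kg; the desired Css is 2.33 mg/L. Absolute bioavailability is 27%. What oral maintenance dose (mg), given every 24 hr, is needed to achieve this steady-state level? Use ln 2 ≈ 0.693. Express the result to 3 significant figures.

Vd = 3.8 L/kg × 116 kg = 440.8 L
CL = ln 2 · Vd / t½ = 0.693 × 440.8 / 38.3 = 7.976 L/h
D = CL × Css × τ / F = 7.976 × 2.33 × 24 / 0.27 = 1652 mg

1650 mg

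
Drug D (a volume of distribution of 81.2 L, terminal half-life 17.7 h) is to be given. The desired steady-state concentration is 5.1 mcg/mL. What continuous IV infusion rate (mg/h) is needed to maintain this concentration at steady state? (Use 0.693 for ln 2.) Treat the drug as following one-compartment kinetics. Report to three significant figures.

CL = 0.693 × Vd / t½ = 0.693 × 81.20 / 17.7 = 3.179 L/h
Infusion rate = CL × Css = 3.179 × 5.1 = 16.21 mg/h

16.2 mg/h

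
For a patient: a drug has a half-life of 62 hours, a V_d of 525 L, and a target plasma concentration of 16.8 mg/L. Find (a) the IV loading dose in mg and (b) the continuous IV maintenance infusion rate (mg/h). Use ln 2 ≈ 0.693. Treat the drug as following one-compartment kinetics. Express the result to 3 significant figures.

LD = Vd × C = 525.0 × 16.8 = 8820 mg
CL = 0.693 × Vd / t½ = 0.693 × 525.0 / 62 = 5.868 L/h
Infusion rate = CL × Css = 5.868 × 16.8 = 98.58 mg/h

(a) 8820 mg; (b) 98.6 mg/h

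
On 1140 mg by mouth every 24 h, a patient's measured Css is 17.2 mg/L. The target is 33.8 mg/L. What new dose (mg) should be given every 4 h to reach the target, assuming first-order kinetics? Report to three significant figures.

373 mg

For first-order elimination, Css ∝ F·D/(CL·τ); F and CL are unchanged, so Css ∝ D/τ.
D₂ = D₁ × (Css,target / Css,current) × (τ₂/τ₁) = 1140 × (33.8/17.2) × (4/24) = 373.4 mg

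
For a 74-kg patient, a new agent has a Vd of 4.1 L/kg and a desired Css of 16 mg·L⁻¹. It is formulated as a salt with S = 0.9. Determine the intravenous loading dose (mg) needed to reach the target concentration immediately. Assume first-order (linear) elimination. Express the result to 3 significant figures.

5390 mg

Total Vd = 4.1 × 74 = 303.4 L
The loading dose fills Vd to the target concentration.
LD = Vd × C / S = 303.4 × 16.00 / 0.9 = 5394 mg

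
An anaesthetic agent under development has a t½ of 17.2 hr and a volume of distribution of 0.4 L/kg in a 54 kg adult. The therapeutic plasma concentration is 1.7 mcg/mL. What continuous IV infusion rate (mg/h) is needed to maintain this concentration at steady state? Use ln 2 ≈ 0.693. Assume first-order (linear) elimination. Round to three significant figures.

Vd = 0.4 L/kg × 54 kg = 21.60 L
CL = ln 2 · Vd / t½ = 0.693 × 21.60 / 17.2 = 0.8703 L/h
Infusion rate = CL × Css = 0.8703 × 1.7 = 1.480 mg/h

1.48 mg/h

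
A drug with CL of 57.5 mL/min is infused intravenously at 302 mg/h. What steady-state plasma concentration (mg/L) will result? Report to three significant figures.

CL = 57.5 mL/min = 57.5 × 0.06 = 3.450 L/h
Css = rate / CL = 302 / 3.450 = 87.54 mg/L

87.5 mg/L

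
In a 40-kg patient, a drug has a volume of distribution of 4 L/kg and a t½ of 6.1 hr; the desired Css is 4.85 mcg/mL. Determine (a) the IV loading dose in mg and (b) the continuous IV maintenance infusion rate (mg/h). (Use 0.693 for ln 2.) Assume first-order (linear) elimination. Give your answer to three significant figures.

(a) 776 mg; (b) 88.2 mg/h

Vd(total) = 40 kg × 4 L/kg = 160.0 L
LD = Vd × C = 160.0 × 4.85 = 776.0 mg
CL = 0.693 × Vd / t½ = 0.693 × 160.0 / 6.1 = 18.18 L/h
Infusion rate = CL × Css = 18.18 × 4.85 = 88.17 mg/h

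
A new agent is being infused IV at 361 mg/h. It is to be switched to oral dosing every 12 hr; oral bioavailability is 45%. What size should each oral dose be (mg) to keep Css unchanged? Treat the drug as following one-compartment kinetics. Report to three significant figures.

To maintain the same Css, the systemic dosing rate must be unchanged: F·D/τ = infusion rate.
D = rate × τ / F = 361 × 12 / 0.45 = 9627 mg

9630 mg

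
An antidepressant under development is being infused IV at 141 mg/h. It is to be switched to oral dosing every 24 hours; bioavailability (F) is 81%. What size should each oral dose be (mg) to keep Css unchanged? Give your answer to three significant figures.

To maintain the same Css, the systemic dosing rate must be unchanged: F·D/τ = infusion rate.
D = rate × τ / F = 141 × 24 / 0.81 = 4178 mg

4180 mg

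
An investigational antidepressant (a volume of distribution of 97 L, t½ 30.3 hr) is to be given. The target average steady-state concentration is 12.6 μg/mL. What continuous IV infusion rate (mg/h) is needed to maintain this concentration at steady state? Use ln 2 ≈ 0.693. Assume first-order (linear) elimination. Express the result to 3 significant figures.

28.0 mg/h

CL = 0.693 × Vd / t½ = 0.693 × 97.00 / 30.3 = 2.219 L/h
Infusion rate = CL × Css = 2.219 × 12.6 = 27.96 mg/h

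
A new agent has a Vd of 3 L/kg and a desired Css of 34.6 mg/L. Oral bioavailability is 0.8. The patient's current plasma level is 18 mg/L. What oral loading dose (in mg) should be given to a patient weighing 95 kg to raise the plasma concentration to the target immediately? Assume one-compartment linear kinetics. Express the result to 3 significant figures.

5910 mg

Vd(total) = 95 kg × 3 L/kg = 285.0 L
Concentration deficit ΔC = 34.6 − 18 = 16.60 mg/L
LD = Vd × ΔC / F = 285.0 × 16.60 / 0.8 = 5914 mg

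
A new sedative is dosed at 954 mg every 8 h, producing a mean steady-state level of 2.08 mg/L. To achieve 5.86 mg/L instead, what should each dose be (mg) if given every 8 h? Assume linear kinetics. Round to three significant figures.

With linear kinetics, Css is proportional to dose rate (D/τ) at fixed clearance.
D₂ = D₁ × (Css,target / Css,current) = 954 × 5.86/2.08 = 2688 mg

2690 mg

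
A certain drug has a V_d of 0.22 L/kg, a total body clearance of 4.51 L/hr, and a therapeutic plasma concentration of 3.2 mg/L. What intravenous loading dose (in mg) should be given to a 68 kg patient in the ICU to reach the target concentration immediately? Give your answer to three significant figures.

47.9 mg

Vd(total) = 68 kg × 0.22 L/kg = 14.96 L
LD is governed by Vd — clearance does not enter the loading-dose calculation.
LD = Vd × C = 14.96 × 3.200 = 47.87 mg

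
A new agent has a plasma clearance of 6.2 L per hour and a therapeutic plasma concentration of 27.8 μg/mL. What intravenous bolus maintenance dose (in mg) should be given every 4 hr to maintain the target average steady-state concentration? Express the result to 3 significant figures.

689 mg

At steady state, dose per interval replaces the amount cleared in that interval: D/τ = CL·Css.
D = CL × Css × τ = 6.200 × 27.8 × 4 = 689.4 mg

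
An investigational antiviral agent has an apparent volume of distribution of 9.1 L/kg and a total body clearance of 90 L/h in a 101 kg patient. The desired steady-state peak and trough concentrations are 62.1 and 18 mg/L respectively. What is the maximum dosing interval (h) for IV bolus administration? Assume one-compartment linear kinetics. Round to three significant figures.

Total Vd = 9.1 × 101 = 919.1 L
k = CL / Vd = 90.00 / 919.1 = 0.09792 h⁻¹
Between IV bolus doses, concentration decays as C = C₀·e^(−kτ), so C_peak/C_trough = e^(kτ).
τ_max = ln(C_peak/C_trough) / k = ln(62.1/18) / 0.09792 = 1.238 / 0.09792 = 12.64 h

12.6 h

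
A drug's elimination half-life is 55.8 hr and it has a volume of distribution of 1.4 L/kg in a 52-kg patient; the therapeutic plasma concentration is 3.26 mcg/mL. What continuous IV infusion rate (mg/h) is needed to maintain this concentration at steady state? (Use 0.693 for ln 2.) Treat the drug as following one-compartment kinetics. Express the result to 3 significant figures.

Total Vd = 1.4 × 52 = 72.80 L
CL = 0.693 × Vd / t½ = 0.693 × 72.80 / 55.8 = 0.9041 L/h
Infusion rate = CL × Css = 0.9041 × 3.26 = 2.947 mg/h

2.95 mg/h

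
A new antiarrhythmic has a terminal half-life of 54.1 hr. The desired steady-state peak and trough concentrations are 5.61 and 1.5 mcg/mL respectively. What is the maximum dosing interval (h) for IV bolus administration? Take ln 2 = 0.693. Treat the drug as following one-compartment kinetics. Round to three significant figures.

k = 0.693 / t½ = 0.693 / 54.1 = 0.01281 h⁻¹
Between IV bolus doses, concentration decays as C = C₀·e^(−kτ), so C_peak/C_trough = e^(kτ).
τ_max = ln(C_peak/C_trough) / k = ln(5.61/1.5) / 0.01281 = 1.319 / 0.01281 = 103.0 h

103 h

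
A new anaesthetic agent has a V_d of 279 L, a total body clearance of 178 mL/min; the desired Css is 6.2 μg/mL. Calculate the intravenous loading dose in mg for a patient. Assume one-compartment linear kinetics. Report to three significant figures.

1730 mg

Loading dose depends on Vd (not clearance): it fills the distribution volume.
LD = Vd × C = 279.0 × 6.200 = 1730 mg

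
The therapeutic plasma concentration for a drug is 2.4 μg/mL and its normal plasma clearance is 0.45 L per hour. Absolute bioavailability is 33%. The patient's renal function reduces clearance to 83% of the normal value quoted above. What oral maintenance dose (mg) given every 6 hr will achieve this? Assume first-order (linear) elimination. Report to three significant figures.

16.3 mg

Patient clearance = 0.83 × 0.4500 = 0.3735 L/h
D = CL × Css × τ / F = 0.3735 × 2.4 × 6 / 0.33 = 16.30 mg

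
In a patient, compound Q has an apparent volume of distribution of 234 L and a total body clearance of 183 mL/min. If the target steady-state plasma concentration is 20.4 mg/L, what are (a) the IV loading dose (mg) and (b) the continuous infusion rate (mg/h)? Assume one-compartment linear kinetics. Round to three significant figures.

(a) 4770 mg; (b) 224 mg/h

Loading dose = Vd × C = 234.0 × 20.4 = 4774 mg
CL = 183 mL/min = 183 × 0.06 = 10.98 L/h
Maintenance: replace elimination → rate = CL × Css = 10.98 × 20.4 = 224.0 mg/h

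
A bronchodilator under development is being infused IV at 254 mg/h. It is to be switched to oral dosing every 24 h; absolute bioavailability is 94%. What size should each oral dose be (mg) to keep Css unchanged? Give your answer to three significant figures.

To maintain the same Css, the systemic dosing rate must be unchanged: F·D/τ = infusion rate.
D = rate × τ / F = 254 × 24 / 0.94 = 6485 mg

6490 mg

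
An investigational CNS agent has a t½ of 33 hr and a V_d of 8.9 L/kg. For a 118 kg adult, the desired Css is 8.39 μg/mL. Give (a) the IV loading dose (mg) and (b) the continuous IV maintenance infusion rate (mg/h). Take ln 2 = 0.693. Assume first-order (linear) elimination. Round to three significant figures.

(a) 8810 mg; (b) 185 mg/h

Total Vd = 8.9 × 118 = 1050 L
LD = Vd × C = 1050 × 8.39 = 8810 mg
CL = 0.693 × Vd / t½ = 0.693 × 1050 / 33 = 22.05 L/h
Infusion rate = CL × Css = 22.05 × 8.39 = 185.0 mg/h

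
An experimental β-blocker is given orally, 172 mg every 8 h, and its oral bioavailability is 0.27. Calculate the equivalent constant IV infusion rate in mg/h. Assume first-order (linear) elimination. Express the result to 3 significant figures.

Equivalent systemic input: infusion rate = F·D/τ.
Rate = 0.27 × 172 / 8 = 5.805 mg/h

5.81 mg/h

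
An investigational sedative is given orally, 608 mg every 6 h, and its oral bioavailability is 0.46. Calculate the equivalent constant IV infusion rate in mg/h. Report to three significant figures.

46.6 mg/h

Equivalent systemic input: infusion rate = F·D/τ.
Rate = 0.46 × 608 / 6 = 46.61 mg/h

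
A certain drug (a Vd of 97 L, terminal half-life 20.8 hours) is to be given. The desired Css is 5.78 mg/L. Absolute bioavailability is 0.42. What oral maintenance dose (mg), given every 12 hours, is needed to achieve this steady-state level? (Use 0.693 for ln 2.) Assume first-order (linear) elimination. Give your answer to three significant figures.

k = 0.693/20.8 = 0.03332 h⁻¹, so CL = k·Vd = 0.03332 × 97.00 = 3.232 L/h
D = CL × Css × τ / F = 3.232 × 5.78 × 12 / 0.42 = 533.7 mg

534 mg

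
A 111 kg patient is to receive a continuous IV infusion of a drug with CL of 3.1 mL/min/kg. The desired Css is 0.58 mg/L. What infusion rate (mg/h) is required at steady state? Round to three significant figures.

CL = 3.1 mL/min/kg × 111 kg = 344.1 mL/min = 344.1 × 60/1000 = 20.65 L/h
Infusion rate = CL · Css = 20.65 L/h × 0.58 mg/L = 11.98 mg/h

12.0 mg/h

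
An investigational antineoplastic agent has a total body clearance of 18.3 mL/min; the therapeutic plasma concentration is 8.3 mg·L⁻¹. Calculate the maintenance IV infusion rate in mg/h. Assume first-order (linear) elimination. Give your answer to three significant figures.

9.11 mg/h

CL = 18.3 mL/min = 18.3 × 0.06 = 1.098 L/h
At steady state, infusion rate equals elimination rate: rate in = CL × Css.
R₀ = 1.098 × 8.3 = 9.113 mg/h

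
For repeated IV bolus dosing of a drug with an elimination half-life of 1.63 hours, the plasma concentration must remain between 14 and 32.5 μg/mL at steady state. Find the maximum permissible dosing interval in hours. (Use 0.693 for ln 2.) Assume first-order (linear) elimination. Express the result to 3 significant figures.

k = 0.693 / t½ = 0.693 / 1.63 = 0.4252 h⁻¹
Between IV bolus doses, concentration decays as C = C₀·e^(−kτ), so C_peak/C_trough = e^(kτ).
τ_max = ln(C_peak/C_trough) / k = ln(32.5/14) / 0.4252 = 0.8422 / 0.4252 = 1.981 h

1.98 h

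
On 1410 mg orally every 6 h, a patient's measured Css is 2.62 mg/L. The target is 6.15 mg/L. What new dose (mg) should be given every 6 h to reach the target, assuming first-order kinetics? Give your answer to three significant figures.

With linear kinetics, Css is proportional to dose rate (D/τ) at fixed clearance.
D₂ = D₁ × (Css,target / Css,current) = 1410 × 6.15/2.62 = 3310 mg

3310 mg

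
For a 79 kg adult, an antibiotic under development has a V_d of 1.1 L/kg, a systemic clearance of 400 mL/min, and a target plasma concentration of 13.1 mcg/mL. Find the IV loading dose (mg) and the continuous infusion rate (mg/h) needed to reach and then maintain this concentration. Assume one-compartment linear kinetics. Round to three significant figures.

Vd = 1.1 L/kg × 79 kg = 86.90 L
LD = Vd · C_target = 86.90 × 13.1 = 1138 mg
CL = 400 mL/min = 400 × 0.06 = 24.00 L/h
Infusion rate = 24.00 L/h × 13.1 mg/L = 314.4 mg/h

(a) 1140 mg; (b) 314 mg/h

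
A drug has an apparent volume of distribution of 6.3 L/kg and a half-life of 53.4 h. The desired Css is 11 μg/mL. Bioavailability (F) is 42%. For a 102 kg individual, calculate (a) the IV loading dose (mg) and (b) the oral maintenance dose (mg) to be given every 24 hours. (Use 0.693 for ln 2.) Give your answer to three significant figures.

Total Vd = 6.3 × 102 = 642.6 L
LD = Vd × C = 642.6 × 11 = 7069 mg
CL = 0.693 × Vd / t½ = 0.693 × 642.6 / 53.4 = 8.339 L/h
D = CL × Css × τ / F = 8.339 × 11 × 24 / 0.42 = 5242 mg

(a) 7070 mg; (b) 5240 mg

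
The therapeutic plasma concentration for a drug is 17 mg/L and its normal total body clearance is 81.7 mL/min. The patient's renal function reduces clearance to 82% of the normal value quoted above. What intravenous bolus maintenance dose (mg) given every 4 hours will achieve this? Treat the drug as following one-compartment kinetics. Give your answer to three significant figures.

CL = 81.7 mL/min × 60/1000 = 4.902 L/h
Patient clearance = 0.82 × 4.902 = 4.020 L/h
At steady state, dose per interval replaces the amount cleared in that interval: D/τ = CL·Css.
D = CL × Css × τ = 4.020 × 17 × 4 = 273.4 mg

273 mg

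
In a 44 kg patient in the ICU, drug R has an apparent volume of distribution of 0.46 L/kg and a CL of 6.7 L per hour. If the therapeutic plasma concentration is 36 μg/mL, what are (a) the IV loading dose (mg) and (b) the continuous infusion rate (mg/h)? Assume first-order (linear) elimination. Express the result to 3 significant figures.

Total Vd = 0.46 × 44 = 20.24 L
Loading dose = Vd × C = 20.24 × 36 = 728.6 mg
Maintenance infusion rate = CL × Css = 6.700 × 36 = 241.2 mg/h

(a) 729 mg; (b) 241 mg/h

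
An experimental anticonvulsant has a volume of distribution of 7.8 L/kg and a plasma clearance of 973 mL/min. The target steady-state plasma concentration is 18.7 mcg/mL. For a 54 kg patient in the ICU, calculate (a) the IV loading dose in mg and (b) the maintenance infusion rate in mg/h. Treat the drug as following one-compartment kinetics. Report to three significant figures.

(a) 7880 mg; (b) 1090 mg/h

Vd(total) = 54 kg × 7.8 L/kg = 421.2 L
Loading: fill Vd to C_target → 421.2 L × 18.7 mg/L = 7876 mg
Convert clearance: 973 mL/min × 60 min/h ÷ 1000 mL/L = 58.38 L/h
Maintenance: replace elimination → rate = CL × Css = 58.38 × 18.7 = 1092 mg/h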